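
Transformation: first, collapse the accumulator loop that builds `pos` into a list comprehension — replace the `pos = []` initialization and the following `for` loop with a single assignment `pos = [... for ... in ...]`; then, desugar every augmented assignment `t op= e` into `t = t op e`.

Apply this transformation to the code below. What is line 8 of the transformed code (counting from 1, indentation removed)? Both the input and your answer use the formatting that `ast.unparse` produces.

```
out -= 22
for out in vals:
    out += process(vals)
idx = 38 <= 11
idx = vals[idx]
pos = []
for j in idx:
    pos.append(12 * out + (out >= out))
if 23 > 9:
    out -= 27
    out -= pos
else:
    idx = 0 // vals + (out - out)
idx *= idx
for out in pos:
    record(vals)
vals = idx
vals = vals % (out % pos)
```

out = out - 27

Transformed code:
out = out - 22
for out in vals:
    out = out + process(vals)
idx = 38 <= 11
idx = vals[idx]
pos = [12 * out + (out >= out) for j in idx]
if 23 > 9:
    out = out - 27
    out = out - pos
else:
    idx = 0 // vals + (out - out)
idx = idx * idx
for out in pos:
    record(vals)
vals = idx
vals = vals % (out % pos)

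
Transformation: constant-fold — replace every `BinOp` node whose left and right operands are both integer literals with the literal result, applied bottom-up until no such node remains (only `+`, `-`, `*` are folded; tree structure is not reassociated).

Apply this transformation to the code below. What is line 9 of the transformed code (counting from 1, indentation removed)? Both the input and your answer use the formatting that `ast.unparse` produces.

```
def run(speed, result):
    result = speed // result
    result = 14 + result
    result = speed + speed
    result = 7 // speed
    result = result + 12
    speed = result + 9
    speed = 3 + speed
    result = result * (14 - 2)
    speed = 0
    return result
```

Transformed code:
def run(speed, result):
    result = speed // result
    result = 14 + result
    result = speed + speed
    result = 7 // speed
    result = result + 12
    speed = result + 9
    speed = 3 + speed
    result = result * 12
    speed = 0
    return result

result = result * 12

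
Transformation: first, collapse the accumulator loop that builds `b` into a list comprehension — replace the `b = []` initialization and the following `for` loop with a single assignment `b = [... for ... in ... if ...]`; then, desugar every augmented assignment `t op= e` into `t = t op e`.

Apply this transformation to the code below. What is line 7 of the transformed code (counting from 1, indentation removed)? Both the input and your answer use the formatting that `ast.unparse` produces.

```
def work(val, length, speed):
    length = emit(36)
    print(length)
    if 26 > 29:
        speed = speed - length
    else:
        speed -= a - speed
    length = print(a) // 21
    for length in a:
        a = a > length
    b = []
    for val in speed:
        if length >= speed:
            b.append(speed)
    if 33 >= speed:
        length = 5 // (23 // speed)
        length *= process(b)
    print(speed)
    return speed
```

Transformed code:
def work(val, length, speed):
    length = emit(36)
    print(length)
    if 26 > 29:
        speed = speed - length
    else:
        speed = speed - (a - speed)
    length = print(a) // 21
    for length in a:
        a = a > length
    b = [speed for val in speed if length >= speed]
    if 33 >= speed:
        length = 5 // (23 // speed)
        length = length * process(b)
    print(speed)
    return speed

speed = speed - (a - speed)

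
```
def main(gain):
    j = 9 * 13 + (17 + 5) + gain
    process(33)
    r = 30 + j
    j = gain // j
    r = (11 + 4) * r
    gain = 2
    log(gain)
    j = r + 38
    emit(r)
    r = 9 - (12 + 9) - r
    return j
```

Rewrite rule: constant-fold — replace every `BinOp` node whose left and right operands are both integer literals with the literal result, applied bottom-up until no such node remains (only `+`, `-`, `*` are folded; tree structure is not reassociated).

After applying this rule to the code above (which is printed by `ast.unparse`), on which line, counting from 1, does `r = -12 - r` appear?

Transformed code:
def main(gain):
    j = 139 + gain
    process(33)
    r = 30 + j
    j = gain // j
    r = 15 * r
    gain = 2
    log(gain)
    j = r + 38
    emit(r)
    r = -12 - r
    return j

11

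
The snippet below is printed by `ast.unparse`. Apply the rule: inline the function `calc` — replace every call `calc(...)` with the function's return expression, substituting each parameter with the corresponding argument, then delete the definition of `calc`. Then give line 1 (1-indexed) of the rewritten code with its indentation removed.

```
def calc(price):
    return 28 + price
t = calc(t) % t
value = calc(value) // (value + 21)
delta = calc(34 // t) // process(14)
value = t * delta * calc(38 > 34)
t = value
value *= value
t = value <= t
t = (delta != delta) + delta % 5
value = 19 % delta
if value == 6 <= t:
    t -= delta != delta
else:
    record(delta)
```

t = (28 + t) % t

Transformed code:
t = (28 + t) % t
value = (28 + value) // (value + 21)
delta = (28 + 34 // t) // process(14)
value = t * delta * (28 + (38 > 34))
t = value
value *= value
t = value <= t
t = (delta != delta) + delta % 5
value = 19 % delta
if value == 6 <= t:
    t -= delta != delta
else:
    record(delta)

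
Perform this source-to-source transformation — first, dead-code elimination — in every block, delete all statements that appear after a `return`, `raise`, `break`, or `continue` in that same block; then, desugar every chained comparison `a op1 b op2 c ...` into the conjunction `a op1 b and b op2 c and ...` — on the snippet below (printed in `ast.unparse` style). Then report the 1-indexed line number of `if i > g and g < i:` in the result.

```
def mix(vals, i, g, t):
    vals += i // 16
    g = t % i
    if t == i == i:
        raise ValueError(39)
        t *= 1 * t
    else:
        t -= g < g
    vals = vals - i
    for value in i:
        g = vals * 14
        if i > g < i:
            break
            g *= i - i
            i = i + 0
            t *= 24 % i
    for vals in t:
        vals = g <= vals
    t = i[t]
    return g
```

11

Transformed code:
def mix(vals, i, g, t):
    vals += i // 16
    g = t % i
    if t == i and i == i:
        raise ValueError(39)
    else:
        t -= g < g
    vals = vals - i
    for value in i:
        g = vals * 14
        if i > g and g < i:
            break
    for vals in t:
        vals = g <= vals
    t = i[t]
    return g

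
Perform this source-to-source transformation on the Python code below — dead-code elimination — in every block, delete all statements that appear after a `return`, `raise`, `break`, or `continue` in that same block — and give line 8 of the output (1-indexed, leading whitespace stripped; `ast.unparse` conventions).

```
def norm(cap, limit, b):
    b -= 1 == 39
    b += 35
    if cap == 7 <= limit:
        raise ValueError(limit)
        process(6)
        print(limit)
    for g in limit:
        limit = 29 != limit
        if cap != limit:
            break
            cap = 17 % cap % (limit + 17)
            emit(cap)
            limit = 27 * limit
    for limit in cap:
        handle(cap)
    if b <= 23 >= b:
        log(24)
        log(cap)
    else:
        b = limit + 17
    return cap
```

Transformed code:
def norm(cap, limit, b):
    b -= 1 == 39
    b += 35
    if cap == 7 <= limit:
        raise ValueError(limit)
    for g in limit:
        limit = 29 != limit
        if cap != limit:
            break
    for limit in cap:
        handle(cap)
    if b <= 23 >= b:
        log(24)
        log(cap)
    else:
        b = limit + 17
    return cap

if cap != limit:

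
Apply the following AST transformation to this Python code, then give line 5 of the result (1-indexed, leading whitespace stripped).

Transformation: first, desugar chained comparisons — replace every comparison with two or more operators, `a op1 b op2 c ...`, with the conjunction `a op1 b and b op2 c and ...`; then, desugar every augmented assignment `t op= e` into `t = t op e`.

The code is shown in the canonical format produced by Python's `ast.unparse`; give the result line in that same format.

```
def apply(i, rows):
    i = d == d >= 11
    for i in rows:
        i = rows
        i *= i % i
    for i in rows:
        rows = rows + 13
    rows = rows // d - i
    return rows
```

Transformed code:
def apply(i, rows):
    i = d == d and d >= 11
    for i in rows:
        i = rows
        i = i * (i % i)
    for i in rows:
        rows = rows + 13
    rows = rows // d - i
    return rows

i = i * (i % i)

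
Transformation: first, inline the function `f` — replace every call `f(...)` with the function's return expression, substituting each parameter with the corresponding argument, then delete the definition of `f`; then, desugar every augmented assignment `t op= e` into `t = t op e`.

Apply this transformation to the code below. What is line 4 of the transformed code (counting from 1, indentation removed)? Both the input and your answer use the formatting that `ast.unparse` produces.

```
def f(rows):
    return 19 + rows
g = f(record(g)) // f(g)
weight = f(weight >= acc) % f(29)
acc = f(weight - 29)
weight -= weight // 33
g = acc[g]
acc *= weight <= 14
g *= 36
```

Transformed code:
g = (19 + record(g)) // (19 + g)
weight = (19 + (weight >= acc)) % (19 + 29)
acc = 19 + (weight - 29)
weight = weight - weight // 33
g = acc[g]
acc = acc * (weight <= 14)
g = g * 36

weight = weight - weight // 33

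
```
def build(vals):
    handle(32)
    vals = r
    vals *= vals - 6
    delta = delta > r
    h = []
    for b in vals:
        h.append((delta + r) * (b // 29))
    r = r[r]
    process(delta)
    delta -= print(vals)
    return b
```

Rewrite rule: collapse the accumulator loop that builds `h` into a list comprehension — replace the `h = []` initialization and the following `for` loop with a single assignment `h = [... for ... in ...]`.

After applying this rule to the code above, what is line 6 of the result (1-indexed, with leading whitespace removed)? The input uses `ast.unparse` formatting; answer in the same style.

h = [(delta + r) * (b // 29) for b in vals]

Transformed code:
def build(vals):
    handle(32)
    vals = r
    vals *= vals - 6
    delta = delta > r
    h = [(delta + r) * (b // 29) for b in vals]
    r = r[r]
    process(delta)
    delta -= print(vals)
    return b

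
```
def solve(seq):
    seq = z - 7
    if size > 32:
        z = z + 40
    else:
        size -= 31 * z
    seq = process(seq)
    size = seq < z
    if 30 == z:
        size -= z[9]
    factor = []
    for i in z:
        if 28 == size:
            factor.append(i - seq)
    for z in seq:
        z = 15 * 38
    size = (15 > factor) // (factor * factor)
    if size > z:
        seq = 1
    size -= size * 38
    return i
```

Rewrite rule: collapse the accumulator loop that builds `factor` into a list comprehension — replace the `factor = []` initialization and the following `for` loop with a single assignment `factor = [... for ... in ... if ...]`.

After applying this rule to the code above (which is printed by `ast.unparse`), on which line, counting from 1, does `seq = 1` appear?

16

Transformed code:
def solve(seq):
    seq = z - 7
    if size > 32:
        z = z + 40
    else:
        size -= 31 * z
    seq = process(seq)
    size = seq < z
    if 30 == z:
        size -= z[9]
    factor = [i - seq for i in z if 28 == size]
    for z in seq:
        z = 15 * 38
    size = (15 > factor) // (factor * factor)
    if size > z:
        seq = 1
    size -= size * 38
    return i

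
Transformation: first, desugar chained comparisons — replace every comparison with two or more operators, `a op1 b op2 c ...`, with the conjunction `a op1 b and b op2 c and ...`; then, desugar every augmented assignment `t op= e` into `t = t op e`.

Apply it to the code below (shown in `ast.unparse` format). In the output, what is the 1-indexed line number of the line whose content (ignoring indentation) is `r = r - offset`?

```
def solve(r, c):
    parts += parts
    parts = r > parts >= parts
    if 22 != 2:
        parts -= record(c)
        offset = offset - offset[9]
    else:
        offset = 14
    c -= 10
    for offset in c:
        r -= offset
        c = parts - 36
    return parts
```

11

Transformed code:
def solve(r, c):
    parts = parts + parts
    parts = r > parts and parts >= parts
    if 22 != 2:
        parts = parts - record(c)
        offset = offset - offset[9]
    else:
        offset = 14
    c = c - 10
    for offset in c:
        r = r - offset
        c = parts - 36
    return parts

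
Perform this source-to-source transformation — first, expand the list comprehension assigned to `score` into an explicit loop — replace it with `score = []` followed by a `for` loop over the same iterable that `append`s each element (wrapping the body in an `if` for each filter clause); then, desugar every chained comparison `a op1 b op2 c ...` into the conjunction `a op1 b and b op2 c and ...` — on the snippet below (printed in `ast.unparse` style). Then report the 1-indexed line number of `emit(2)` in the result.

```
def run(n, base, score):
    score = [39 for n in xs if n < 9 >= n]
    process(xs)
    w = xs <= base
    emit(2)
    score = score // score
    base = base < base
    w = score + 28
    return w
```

Transformed code:
def run(n, base, score):
    score = []
    for n in xs:
        if n < 9 and 9 >= n:
            score.append(39)
    process(xs)
    w = xs <= base
    emit(2)
    score = score // score
    base = base < base
    w = score + 28
    return w

8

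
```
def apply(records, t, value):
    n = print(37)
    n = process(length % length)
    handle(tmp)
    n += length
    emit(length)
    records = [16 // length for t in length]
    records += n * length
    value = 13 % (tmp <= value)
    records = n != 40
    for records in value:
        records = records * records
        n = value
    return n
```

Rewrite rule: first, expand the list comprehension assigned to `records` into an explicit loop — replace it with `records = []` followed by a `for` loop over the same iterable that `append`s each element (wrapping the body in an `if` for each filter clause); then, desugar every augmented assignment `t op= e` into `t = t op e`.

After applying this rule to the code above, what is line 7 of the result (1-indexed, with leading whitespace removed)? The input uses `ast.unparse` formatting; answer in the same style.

records = []

Transformed code:
def apply(records, t, value):
    n = print(37)
    n = process(length % length)
    handle(tmp)
    n = n + length
    emit(length)
    records = []
    for t in length:
        records.append(16 // length)
    records = records + n * length
    value = 13 % (tmp <= value)
    records = n != 40
    for records in value:
        records = records * records
        n = value
    return n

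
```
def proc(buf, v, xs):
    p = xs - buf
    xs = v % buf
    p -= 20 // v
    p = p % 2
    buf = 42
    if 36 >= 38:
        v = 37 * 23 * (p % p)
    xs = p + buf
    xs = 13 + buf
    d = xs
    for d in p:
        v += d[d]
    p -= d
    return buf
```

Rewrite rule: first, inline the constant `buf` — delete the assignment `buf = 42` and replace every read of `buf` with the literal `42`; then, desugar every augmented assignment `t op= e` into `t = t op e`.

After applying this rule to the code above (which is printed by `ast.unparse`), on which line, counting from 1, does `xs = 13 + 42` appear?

9

Transformed code:
def proc(buf, v, xs):
    p = xs - 42
    xs = v % 42
    p = p - 20 // v
    p = p % 2
    if 36 >= 38:
        v = 37 * 23 * (p % p)
    xs = p + 42
    xs = 13 + 42
    d = xs
    for d in p:
        v = v + d[d]
    p = p - d
    return 42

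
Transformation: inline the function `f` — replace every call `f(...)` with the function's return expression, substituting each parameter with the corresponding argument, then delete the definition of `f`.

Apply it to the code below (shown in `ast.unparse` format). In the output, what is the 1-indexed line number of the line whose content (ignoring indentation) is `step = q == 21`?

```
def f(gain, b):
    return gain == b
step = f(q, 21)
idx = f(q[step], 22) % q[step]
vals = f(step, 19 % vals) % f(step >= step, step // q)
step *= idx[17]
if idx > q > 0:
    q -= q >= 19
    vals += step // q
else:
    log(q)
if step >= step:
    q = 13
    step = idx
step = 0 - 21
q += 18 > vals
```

Transformed code:
step = q == 21
idx = (q[step] == 22) % q[step]
vals = (step == 19 % vals) % ((step >= step) == step // q)
step *= idx[17]
if idx > q > 0:
    q -= q >= 19
    vals += step // q
else:
    log(q)
if step >= step:
    q = 13
    step = idx
step = 0 - 21
q += 18 > vals

1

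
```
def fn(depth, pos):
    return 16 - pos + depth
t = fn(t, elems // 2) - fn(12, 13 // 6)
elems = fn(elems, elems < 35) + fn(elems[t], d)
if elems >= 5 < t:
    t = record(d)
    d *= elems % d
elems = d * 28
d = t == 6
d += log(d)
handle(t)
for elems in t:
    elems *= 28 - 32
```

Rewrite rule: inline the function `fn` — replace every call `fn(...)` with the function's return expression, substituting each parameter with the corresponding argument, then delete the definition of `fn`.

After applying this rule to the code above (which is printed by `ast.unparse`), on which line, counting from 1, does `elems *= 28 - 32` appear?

Transformed code:
t = 16 - elems // 2 + t - (16 - 13 // 6 + 12)
elems = 16 - (elems < 35) + elems + (16 - d + elems[t])
if elems >= 5 < t:
    t = record(d)
    d *= elems % d
elems = d * 28
d = t == 6
d += log(d)
handle(t)
for elems in t:
    elems *= 28 - 32

11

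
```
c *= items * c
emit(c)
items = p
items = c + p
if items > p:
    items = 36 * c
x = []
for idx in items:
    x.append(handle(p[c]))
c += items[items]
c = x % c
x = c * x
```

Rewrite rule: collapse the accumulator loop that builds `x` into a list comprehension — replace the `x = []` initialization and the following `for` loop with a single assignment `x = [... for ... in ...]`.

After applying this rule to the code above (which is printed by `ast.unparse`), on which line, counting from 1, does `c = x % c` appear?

Transformed code:
c *= items * c
emit(c)
items = p
items = c + p
if items > p:
    items = 36 * c
x = [handle(p[c]) for idx in items]
c += items[items]
c = x % c
x = c * x

9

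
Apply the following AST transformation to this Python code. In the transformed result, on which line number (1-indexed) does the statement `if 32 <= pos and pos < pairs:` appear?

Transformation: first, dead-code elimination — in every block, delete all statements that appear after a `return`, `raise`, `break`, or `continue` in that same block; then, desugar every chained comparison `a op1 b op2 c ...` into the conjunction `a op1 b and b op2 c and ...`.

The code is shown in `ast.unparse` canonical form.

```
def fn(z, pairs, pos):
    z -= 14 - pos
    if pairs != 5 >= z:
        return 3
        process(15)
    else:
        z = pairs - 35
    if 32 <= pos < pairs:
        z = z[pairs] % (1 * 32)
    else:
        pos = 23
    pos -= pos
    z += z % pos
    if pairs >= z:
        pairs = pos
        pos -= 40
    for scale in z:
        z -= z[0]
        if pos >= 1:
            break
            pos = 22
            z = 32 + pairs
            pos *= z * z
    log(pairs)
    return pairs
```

Transformed code:
def fn(z, pairs, pos):
    z -= 14 - pos
    if pairs != 5 and 5 >= z:
        return 3
    else:
        z = pairs - 35
    if 32 <= pos and pos < pairs:
        z = z[pairs] % (1 * 32)
    else:
        pos = 23
    pos -= pos
    z += z % pos
    if pairs >= z:
        pairs = pos
        pos -= 40
    for scale in z:
        z -= z[0]
        if pos >= 1:
            break
    log(pairs)
    return pairs

7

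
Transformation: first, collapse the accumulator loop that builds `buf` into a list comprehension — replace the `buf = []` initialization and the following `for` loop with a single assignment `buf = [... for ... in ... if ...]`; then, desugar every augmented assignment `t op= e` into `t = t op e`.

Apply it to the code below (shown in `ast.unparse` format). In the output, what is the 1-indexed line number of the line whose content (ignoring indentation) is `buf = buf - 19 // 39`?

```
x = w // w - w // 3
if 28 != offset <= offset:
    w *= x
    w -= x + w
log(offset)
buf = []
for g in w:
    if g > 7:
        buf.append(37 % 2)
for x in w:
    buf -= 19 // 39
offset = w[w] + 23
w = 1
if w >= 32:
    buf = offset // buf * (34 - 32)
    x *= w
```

8

Transformed code:
x = w // w - w // 3
if 28 != offset <= offset:
    w = w * x
    w = w - (x + w)
log(offset)
buf = [37 % 2 for g in w if g > 7]
for x in w:
    buf = buf - 19 // 39
offset = w[w] + 23
w = 1
if w >= 32:
    buf = offset // buf * (34 - 32)
    x = x * w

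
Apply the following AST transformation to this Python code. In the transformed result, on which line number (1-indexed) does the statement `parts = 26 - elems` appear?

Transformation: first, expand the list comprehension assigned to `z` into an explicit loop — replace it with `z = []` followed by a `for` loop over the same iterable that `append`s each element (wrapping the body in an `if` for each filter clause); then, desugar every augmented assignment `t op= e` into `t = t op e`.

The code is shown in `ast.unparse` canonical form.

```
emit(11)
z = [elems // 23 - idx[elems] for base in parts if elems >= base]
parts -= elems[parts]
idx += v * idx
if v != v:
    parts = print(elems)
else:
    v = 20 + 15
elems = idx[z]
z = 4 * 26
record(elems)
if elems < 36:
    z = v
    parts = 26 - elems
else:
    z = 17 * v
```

17

Transformed code:
emit(11)
z = []
for base in parts:
    if elems >= base:
        z.append(elems // 23 - idx[elems])
parts = parts - elems[parts]
idx = idx + v * idx
if v != v:
    parts = print(elems)
else:
    v = 20 + 15
elems = idx[z]
z = 4 * 26
record(elems)
if elems < 36:
    z = v
    parts = 26 - elems
else:
    z = 17 * v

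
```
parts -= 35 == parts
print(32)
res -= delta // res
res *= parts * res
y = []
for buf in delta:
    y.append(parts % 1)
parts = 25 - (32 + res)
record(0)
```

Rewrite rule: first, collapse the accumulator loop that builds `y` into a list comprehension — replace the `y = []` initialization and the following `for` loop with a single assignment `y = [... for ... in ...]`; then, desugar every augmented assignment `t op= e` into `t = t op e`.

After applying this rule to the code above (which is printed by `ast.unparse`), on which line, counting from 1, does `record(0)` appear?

Transformed code:
parts = parts - (35 == parts)
print(32)
res = res - delta // res
res = res * (parts * res)
y = [parts % 1 for buf in delta]
parts = 25 - (32 + res)
record(0)

7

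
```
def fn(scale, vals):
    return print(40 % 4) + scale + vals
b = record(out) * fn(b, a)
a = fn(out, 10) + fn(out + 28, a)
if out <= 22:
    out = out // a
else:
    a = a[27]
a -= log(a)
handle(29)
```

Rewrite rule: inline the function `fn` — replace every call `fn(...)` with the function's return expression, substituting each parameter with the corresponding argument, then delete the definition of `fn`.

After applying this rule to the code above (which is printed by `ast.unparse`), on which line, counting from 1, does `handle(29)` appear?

8

Transformed code:
b = record(out) * (print(40 % 4) + b + a)
a = print(40 % 4) + out + 10 + (print(40 % 4) + (out + 28) + a)
if out <= 22:
    out = out // a
else:
    a = a[27]
a -= log(a)
handle(29)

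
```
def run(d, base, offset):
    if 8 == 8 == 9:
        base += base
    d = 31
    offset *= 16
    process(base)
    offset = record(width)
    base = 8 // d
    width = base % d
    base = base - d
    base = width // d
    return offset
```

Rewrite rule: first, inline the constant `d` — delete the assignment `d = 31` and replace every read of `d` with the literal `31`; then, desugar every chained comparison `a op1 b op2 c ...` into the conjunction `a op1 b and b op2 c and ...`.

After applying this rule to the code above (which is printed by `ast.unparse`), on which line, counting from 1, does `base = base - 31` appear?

9

Transformed code:
def run(d, base, offset):
    if 8 == 8 and 8 == 9:
        base += base
    offset *= 16
    process(base)
    offset = record(width)
    base = 8 // 31
    width = base % 31
    base = base - 31
    base = width // 31
    return offset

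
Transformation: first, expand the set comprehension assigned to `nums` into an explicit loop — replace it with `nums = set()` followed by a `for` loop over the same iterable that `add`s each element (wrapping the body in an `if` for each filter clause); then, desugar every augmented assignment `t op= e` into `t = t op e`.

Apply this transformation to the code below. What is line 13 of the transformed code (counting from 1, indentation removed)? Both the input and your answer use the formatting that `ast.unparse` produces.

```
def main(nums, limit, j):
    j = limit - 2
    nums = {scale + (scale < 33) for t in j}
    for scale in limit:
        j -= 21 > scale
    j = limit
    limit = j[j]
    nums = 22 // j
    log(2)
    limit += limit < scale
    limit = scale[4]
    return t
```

Transformed code:
def main(nums, limit, j):
    j = limit - 2
    nums = set()
    for t in j:
        nums.add(scale + (scale < 33))
    for scale in limit:
        j = j - (21 > scale)
    j = limit
    limit = j[j]
    nums = 22 // j
    log(2)
    limit = limit + (limit < scale)
    limit = scale[4]
    return t

limit = scale[4]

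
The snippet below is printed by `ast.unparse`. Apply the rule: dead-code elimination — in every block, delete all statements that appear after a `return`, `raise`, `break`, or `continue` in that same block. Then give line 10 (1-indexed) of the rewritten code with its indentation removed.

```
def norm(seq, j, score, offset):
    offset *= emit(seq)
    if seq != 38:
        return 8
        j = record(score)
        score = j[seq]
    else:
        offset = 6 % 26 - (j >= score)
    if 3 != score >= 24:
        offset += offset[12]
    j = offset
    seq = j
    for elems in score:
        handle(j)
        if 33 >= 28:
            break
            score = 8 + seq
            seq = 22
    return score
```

Transformed code:
def norm(seq, j, score, offset):
    offset *= emit(seq)
    if seq != 38:
        return 8
    else:
        offset = 6 % 26 - (j >= score)
    if 3 != score >= 24:
        offset += offset[12]
    j = offset
    seq = j
    for elems in score:
        handle(j)
        if 33 >= 28:
            break
    return score

seq = j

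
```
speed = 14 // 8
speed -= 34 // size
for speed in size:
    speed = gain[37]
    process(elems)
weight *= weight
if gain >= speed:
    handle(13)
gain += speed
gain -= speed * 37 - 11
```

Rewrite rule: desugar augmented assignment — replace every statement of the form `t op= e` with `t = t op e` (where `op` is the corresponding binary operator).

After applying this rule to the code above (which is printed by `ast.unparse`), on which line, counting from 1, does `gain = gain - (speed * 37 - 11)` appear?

10

Transformed code:
speed = 14 // 8
speed = speed - 34 // size
for speed in size:
    speed = gain[37]
    process(elems)
weight = weight * weight
if gain >= speed:
    handle(13)
gain = gain + speed
gain = gain - (speed * 37 - 11)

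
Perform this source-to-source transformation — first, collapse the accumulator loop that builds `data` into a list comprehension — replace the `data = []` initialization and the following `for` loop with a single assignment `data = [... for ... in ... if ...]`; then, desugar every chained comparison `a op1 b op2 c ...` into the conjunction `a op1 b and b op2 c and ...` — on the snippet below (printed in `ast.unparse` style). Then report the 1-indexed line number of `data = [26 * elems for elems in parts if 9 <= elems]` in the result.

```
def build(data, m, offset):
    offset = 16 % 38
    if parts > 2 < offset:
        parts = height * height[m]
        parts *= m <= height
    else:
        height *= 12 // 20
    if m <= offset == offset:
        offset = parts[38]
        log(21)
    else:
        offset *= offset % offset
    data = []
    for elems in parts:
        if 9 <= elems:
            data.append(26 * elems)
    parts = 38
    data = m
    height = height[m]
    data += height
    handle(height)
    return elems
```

Transformed code:
def build(data, m, offset):
    offset = 16 % 38
    if parts > 2 and 2 < offset:
        parts = height * height[m]
        parts *= m <= height
    else:
        height *= 12 // 20
    if m <= offset and offset == offset:
        offset = parts[38]
        log(21)
    else:
        offset *= offset % offset
    data = [26 * elems for elems in parts if 9 <= elems]
    parts = 38
    data = m
    height = height[m]
    data += height
    handle(height)
    return elems

13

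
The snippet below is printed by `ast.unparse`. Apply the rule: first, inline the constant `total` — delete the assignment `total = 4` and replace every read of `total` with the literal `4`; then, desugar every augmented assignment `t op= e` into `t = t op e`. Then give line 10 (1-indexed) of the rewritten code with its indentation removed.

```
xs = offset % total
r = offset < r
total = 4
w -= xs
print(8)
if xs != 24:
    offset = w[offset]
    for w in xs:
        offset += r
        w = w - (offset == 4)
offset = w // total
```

offset = w // 4

Transformed code:
xs = offset % 4
r = offset < r
w = w - xs
print(8)
if xs != 24:
    offset = w[offset]
    for w in xs:
        offset = offset + r
        w = w - (offset == 4)
offset = w // 4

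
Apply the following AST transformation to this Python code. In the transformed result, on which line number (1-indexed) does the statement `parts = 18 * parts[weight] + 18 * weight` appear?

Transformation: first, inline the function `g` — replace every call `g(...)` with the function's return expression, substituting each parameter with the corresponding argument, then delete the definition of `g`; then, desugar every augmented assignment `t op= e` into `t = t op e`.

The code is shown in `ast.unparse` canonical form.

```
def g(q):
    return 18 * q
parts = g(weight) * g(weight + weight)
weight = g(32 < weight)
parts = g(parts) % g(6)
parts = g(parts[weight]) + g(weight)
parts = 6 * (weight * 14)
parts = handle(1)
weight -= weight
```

4

Transformed code:
parts = 18 * weight * (18 * (weight + weight))
weight = 18 * (32 < weight)
parts = 18 * parts % (18 * 6)
parts = 18 * parts[weight] + 18 * weight
parts = 6 * (weight * 14)
parts = handle(1)
weight = weight - weight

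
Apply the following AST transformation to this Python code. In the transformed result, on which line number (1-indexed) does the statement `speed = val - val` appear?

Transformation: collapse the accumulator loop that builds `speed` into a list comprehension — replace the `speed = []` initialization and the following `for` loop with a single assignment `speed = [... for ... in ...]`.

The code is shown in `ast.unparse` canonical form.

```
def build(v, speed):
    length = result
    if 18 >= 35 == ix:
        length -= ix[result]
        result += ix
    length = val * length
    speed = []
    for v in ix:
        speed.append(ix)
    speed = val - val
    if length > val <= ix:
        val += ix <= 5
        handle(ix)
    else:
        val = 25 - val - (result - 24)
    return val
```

8

Transformed code:
def build(v, speed):
    length = result
    if 18 >= 35 == ix:
        length -= ix[result]
        result += ix
    length = val * length
    speed = [ix for v in ix]
    speed = val - val
    if length > val <= ix:
        val += ix <= 5
        handle(ix)
    else:
        val = 25 - val - (result - 24)
    return val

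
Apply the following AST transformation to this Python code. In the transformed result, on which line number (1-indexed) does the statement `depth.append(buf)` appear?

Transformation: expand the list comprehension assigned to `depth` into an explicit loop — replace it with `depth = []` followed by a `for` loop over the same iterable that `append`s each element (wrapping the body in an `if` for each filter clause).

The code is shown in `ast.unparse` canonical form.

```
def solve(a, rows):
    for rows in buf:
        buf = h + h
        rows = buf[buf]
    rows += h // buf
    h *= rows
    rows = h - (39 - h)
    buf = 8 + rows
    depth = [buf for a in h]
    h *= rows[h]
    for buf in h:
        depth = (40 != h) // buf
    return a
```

Transformed code:
def solve(a, rows):
    for rows in buf:
        buf = h + h
        rows = buf[buf]
    rows += h // buf
    h *= rows
    rows = h - (39 - h)
    buf = 8 + rows
    depth = []
    for a in h:
        depth.append(buf)
    h *= rows[h]
    for buf in h:
        depth = (40 != h) // buf
    return a

11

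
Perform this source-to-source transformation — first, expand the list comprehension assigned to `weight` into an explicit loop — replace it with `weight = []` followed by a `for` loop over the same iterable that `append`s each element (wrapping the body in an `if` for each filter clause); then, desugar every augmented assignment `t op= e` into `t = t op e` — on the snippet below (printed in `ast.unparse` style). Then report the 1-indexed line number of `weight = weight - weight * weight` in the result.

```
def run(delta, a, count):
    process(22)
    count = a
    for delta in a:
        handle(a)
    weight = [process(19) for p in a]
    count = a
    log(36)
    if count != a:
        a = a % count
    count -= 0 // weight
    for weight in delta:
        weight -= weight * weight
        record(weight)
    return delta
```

Transformed code:
def run(delta, a, count):
    process(22)
    count = a
    for delta in a:
        handle(a)
    weight = []
    for p in a:
        weight.append(process(19))
    count = a
    log(36)
    if count != a:
        a = a % count
    count = count - 0 // weight
    for weight in delta:
        weight = weight - weight * weight
        record(weight)
    return delta

15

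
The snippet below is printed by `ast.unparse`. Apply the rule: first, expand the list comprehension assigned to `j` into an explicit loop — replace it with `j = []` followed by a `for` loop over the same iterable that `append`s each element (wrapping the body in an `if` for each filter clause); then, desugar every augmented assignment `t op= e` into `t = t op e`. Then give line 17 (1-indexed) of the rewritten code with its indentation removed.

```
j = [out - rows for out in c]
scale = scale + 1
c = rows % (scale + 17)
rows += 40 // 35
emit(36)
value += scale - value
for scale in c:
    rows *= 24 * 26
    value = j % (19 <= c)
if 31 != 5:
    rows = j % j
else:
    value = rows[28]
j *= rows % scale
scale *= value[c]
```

Transformed code:
j = []
for out in c:
    j.append(out - rows)
scale = scale + 1
c = rows % (scale + 17)
rows = rows + 40 // 35
emit(36)
value = value + (scale - value)
for scale in c:
    rows = rows * (24 * 26)
    value = j % (19 <= c)
if 31 != 5:
    rows = j % j
else:
    value = rows[28]
j = j * (rows % scale)
scale = scale * value[c]

scale = scale * value[c]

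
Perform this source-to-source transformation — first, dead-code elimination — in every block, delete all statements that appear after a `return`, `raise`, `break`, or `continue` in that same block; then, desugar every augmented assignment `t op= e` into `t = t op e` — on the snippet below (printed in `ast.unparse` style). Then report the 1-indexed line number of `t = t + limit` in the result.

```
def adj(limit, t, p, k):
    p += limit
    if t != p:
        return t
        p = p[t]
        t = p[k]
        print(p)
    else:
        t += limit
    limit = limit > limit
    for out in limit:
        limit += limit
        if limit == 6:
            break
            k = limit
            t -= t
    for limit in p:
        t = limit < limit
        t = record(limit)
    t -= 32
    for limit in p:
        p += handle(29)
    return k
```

Transformed code:
def adj(limit, t, p, k):
    p = p + limit
    if t != p:
        return t
    else:
        t = t + limit
    limit = limit > limit
    for out in limit:
        limit = limit + limit
        if limit == 6:
            break
    for limit in p:
        t = limit < limit
        t = record(limit)
    t = t - 32
    for limit in p:
        p = p + handle(29)
    return k

6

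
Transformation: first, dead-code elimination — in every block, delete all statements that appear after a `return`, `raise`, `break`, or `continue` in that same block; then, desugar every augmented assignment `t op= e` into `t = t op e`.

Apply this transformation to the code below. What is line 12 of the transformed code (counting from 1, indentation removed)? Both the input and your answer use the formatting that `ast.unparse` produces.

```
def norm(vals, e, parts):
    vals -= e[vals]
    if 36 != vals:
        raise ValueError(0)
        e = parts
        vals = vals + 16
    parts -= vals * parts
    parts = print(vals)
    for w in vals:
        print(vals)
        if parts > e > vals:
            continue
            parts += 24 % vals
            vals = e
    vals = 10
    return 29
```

return 29

Transformed code:
def norm(vals, e, parts):
    vals = vals - e[vals]
    if 36 != vals:
        raise ValueError(0)
    parts = parts - vals * parts
    parts = print(vals)
    for w in vals:
        print(vals)
        if parts > e > vals:
            continue
    vals = 10
    return 29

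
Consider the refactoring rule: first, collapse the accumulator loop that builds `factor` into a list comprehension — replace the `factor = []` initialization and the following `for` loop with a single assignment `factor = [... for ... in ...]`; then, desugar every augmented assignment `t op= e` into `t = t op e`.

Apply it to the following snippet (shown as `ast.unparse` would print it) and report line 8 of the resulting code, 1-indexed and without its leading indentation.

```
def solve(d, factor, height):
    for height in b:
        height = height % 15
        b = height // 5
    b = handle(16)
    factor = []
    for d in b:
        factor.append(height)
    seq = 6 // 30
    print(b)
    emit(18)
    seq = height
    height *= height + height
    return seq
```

Transformed code:
def solve(d, factor, height):
    for height in b:
        height = height % 15
        b = height // 5
    b = handle(16)
    factor = [height for d in b]
    seq = 6 // 30
    print(b)
    emit(18)
    seq = height
    height = height * (height + height)
    return seq

print(b)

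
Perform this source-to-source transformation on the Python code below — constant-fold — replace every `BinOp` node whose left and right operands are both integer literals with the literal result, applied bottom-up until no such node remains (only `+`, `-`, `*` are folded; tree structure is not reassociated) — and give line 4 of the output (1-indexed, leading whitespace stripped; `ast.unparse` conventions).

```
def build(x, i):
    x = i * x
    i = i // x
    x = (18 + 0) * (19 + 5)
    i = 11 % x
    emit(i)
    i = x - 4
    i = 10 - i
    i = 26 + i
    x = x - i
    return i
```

Transformed code:
def build(x, i):
    x = i * x
    i = i // x
    x = 432
    i = 11 % x
    emit(i)
    i = x - 4
    i = 10 - i
    i = 26 + i
    x = x - i
    return i

x = 432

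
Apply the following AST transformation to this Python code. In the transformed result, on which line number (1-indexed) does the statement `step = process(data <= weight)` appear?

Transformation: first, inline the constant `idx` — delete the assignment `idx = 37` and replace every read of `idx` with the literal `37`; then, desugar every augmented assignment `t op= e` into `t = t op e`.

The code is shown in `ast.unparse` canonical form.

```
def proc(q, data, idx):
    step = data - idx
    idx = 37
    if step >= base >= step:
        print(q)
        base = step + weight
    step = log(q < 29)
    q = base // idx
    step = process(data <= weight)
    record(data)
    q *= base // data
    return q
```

Transformed code:
def proc(q, data, idx):
    step = data - 37
    if step >= base >= step:
        print(q)
        base = step + weight
    step = log(q < 29)
    q = base // 37
    step = process(data <= weight)
    record(data)
    q = q * (base // data)
    return q

8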